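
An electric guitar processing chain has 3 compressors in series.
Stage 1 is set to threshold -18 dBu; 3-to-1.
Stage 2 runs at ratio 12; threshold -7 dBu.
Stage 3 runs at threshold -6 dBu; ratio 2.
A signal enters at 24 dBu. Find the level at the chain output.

Stage 1: overshoot 42 dB → 42/3 = 14 dB → -4 dBu.
Stage 2: overshoot 3 dB → 3/12 = 0.25 dB → -6.75 dBu.
Stage 3: below threshold (-6.75 ≤ -6); passes unchanged; output -6.75 dBu.

-6.75 dBu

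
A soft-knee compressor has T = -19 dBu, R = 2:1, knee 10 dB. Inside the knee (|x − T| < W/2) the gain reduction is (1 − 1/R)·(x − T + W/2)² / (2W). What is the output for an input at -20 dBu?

-20.4 dBu

x − T + W/2 = -20 − (-19) + 5 = 4.
GR = (1 − 1/2) × 4² / 20 = 0.5 × 16 / 20 = 0.4 dB.
Output = -20 − 0.4 = -20.4 dBu.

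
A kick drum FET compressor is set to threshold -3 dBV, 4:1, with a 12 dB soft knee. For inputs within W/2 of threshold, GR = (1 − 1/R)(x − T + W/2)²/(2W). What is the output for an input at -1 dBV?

x − T + W/2 = -1 − (-3) + 6 = 8.
GR = (1 − 1/4) × 8² / 24 = 0.75 × 64 / 24 = 2 dB.
Output = -1 − 2 = -3 dBV.

-3 dBV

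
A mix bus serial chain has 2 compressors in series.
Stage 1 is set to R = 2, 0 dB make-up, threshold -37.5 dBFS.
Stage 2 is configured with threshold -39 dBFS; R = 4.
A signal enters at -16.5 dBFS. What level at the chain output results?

Stage 1: -16.5 dBFS is 21 dB over -37.5 dBFS; at 2:1 that becomes 10.5 dB over, giving -27 dBFS.
Stage 2: -27 dBFS is 12 dB over -39 dBFS; at 4:1 that becomes 3 dB over, giving -36 dBFS.

-36 dBFS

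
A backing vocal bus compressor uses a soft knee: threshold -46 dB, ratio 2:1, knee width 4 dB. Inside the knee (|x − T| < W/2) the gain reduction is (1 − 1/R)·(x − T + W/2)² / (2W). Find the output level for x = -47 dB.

-47.0625 dB

x − T + W/2 = -47 − (-46) + 2 = 1.
GR = (1 − 1/2) × 1² / 8 = 0.5 × 1 / 8 = 0.0625 dB.
Output = -47 − 0.0625 = -47.0625 dB.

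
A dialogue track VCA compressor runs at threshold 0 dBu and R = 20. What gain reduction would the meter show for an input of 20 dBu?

The signal is 20 dB above threshold.
A 20:1 ratio leaves 1 dB of that excess.
GR = overshoot in − overshoot out = 20 − 1 = 19 dB.

19 dB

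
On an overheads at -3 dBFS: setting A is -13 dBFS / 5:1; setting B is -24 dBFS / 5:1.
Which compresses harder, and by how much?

A: GR = 10 − 10/5 = 8 dB.
B: GR = 21 − 21/5 = 16.8 dB.
Difference: 8.8 dB in favour of B.

B, by 8.8 dB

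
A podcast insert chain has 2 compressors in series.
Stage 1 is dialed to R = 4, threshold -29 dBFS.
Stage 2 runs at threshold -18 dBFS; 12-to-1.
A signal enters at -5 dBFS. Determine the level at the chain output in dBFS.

-23 dBFS

Stage 1: -5 dBFS is 24 dB over -29 dBFS; at 4:1 that becomes 6 dB over, giving -23 dBFS.
Stage 2: -23 dBFS ≤ -18 dBFS, so stage 2 doesn't engage; output -23 dBFS.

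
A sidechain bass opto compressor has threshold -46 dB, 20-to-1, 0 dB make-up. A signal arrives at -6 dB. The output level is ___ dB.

-44 dB

-6 dB sits 40 dB over threshold.
20:1 compression reduces that to 40/20 = 2 dB over.
So the level is -46 + 2 = -44 dB.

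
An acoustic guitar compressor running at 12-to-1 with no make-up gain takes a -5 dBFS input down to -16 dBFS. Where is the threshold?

-17 dBFS

Gain reduction = -5 − (-16) = 11 dB; output overshoot = GR / (R − 1) = 11 / 11 = 1 dB.
Threshold = output − output overshoot = -16 − 1 = -17 dBFS.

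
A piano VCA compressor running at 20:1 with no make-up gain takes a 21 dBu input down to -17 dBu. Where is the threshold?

Let T be the threshold. Output overshoot = (input overshoot)/R, so -17 − T = (21 − T)/20.
20·(-17 − T) = 21 − T → 19·T = -340 − 21 = -361.
T = -361/19 = -19 dBu.

-19 dBu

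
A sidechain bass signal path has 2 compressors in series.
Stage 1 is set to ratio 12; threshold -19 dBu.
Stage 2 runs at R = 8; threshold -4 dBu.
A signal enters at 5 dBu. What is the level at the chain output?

Stage 1: 5 dBu is 24 dB over -19 dBu; at 12:1 that becomes 2 dB over, giving -17 dBu.
Stage 2: -17 dBu is at or below the -4 dBu threshold — no compression; output -17 dBu.

-17 dBu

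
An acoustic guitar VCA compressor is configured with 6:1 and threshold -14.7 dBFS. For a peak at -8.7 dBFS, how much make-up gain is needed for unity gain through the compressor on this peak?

5 dB

Without make-up, output = threshold + overshoot/6 = -14.7 + 1 = -13.7 dBFS.
Gap to target: 5 dB.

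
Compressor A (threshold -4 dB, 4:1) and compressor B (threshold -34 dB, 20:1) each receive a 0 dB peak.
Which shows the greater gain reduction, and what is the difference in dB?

B, by 29.3 dB

A: overshoot 4 dB → output overshoot 1 dB → GR 3 dB.
B: overshoot 34 dB → output overshoot 1.7 dB → GR 32.3 dB.
Difference: 29.3 dB in favour of B.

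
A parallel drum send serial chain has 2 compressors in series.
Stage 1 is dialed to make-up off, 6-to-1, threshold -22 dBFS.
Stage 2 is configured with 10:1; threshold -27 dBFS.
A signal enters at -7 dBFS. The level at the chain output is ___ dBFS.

-26.25 dBFS

Stage 1: 15 dB above -22 dBFS, reduced 6:1 to 2.5 dB above → -19.5 dBFS.
Stage 2: 7.5 dB above -27 dBFS, reduced 10:1 to 0.75 dB above → -26.25 dBFS.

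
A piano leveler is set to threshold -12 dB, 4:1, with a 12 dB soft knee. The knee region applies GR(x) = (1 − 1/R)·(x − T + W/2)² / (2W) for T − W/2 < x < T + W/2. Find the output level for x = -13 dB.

-13.78125 dB

x − T + W/2 = -13 − (-12) + 6 = 5.
GR = (1 − 1/4) × 5² / 24 = 0.75 × 25 / 24 = 0.78125 dB.
Output = -13 − 0.78125 = -13.78125 dB.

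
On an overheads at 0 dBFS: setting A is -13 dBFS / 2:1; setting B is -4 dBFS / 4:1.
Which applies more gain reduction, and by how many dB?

A, by 3.5 dB

A: overshoot 13 dB → output overshoot 6.5 dB → GR 6.5 dB.
B: overshoot 4 dB → output overshoot 1 dB → GR 3 dB.
A reduces 3.5 dB more.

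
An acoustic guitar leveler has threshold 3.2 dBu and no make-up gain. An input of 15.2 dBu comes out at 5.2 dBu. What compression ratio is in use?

Input overshoot = 15.2 − 3.2 = 12 dB; output overshoot = 5.2 − 3.2 = 2 dB.
Ratio = 12 / 2 = 6.

6:1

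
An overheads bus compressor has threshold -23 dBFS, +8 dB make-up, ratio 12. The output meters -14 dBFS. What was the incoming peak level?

Before make-up, the level was -14 − 8 = -22 dBFS.
Post-compression overshoot = -22 − (-23) = 1 dB.
Input overshoot = R × output overshoot = 12 dB → input = -23 + 12 = -11 dBFS.

-11 dBFS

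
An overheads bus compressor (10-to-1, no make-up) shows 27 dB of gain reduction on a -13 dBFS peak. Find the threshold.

-43 dBFS

Let T be the threshold. Output overshoot = (input overshoot)/R, so -40 − T = (-13 − T)/10.
10·(-40 − T) = -13 − T → 9·T = -400 − (-13) = -387.
T = -387/9 = -43 dBFS.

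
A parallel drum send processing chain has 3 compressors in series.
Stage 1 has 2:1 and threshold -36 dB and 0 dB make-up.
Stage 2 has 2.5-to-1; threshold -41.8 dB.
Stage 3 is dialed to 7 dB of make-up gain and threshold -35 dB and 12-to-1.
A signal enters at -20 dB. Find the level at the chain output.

Stage 1: 16 dB above -36 dB, reduced 2:1 to 8 dB above → -28 dB.
Stage 2: 13.8 dB above -41.8 dB, reduced 2.5:1 to 5.52 dB above → -36.28 dB.
Stage 3: -36.28 dB ≤ -35 dB, so stage 3 doesn't engage; make-up brings it to -29.28 dB.

-29.28 dB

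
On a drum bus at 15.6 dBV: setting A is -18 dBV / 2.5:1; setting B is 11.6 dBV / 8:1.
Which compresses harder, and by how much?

A, by 16.66 dB

A: overshoot 33.6 dB → output overshoot 13.44 dB → GR 20.16 dB.
B: overshoot 4 dB → output overshoot 0.5 dB → GR 3.5 dB.
Difference: 16.66 dB in favour of A.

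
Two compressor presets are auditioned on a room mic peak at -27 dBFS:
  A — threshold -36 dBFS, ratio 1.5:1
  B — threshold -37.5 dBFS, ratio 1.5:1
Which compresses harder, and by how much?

A: GR = 9 − 9/1.5 = 3 dB.
B: GR = 10.5 − 10.5/1.5 = 3.5 dB.
B applies 0.5 dB more gain reduction.

B, by 0.5 dB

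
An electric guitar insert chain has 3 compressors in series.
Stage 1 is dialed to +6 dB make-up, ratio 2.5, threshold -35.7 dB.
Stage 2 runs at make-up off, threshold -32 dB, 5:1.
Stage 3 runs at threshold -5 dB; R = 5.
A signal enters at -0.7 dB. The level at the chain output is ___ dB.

Stage 1: 35 dB above -35.7 dB, reduced 2.5:1 to 14 dB above → -21.7 dB; +6 dB make-up → -15.7 dB.
Stage 2: 16.3 dB above -32 dB, reduced 5:1 to 3.26 dB above → -28.74 dB.
Stage 3: below threshold (-28.74 ≤ -5); passes unchanged; output -28.74 dB.

-28.74 dB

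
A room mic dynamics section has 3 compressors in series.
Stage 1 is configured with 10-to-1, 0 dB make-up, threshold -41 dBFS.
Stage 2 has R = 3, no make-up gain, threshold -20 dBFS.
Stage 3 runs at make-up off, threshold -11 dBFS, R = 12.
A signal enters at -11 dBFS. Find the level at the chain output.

Stage 1: 30 dB above -41 dBFS, reduced 10:1 to 3 dB above → -38 dBFS.
Stage 2: -38 dBFS is at or below the -20 dBFS threshold — no compression; output -38 dBFS.
Stage 3: below threshold (-38 ≤ -11); passes unchanged; output -38 dBFS.

-38 dBFS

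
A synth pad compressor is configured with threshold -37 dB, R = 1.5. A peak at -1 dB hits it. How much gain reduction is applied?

12 dB

-1 dB exceeds the threshold by 36 dB.
A 1.5:1 ratio leaves 24 dB of that excess.
So the signal is attenuated by 36 − 24 = 12 dB.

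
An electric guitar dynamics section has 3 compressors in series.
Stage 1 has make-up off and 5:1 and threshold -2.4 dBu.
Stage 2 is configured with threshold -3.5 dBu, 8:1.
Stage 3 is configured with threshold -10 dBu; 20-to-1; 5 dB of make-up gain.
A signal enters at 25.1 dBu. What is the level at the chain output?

-4.63375 dBu

Stage 1: 25.1 dBu is 27.5 dB over -2.4 dBu; at 5:1 that becomes 5.5 dB over, giving 3.1 dBu.
Stage 2: overshoot 6.6 dB → 6.6/8 = 0.825 dB → -2.675 dBu.
Stage 3: 7.325 dB above -10 dBu, reduced 20:1 to 0.36625 dB above → -9.63375 dBu; +5 dB make-up → -4.63375 dBu.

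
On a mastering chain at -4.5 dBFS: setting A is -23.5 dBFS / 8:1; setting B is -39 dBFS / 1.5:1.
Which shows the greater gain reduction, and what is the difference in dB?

A, by 5.125 dB

A: GR = 19 − 19/8 = 16.625 dB.
B: GR = 34.5 − 34.5/1.5 = 11.5 dB.
A reduces 5.125 dB more.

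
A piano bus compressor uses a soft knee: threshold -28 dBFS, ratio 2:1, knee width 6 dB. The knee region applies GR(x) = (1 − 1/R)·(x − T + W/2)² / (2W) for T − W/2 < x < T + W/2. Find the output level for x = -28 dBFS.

-28.375 dBFS

x − T + W/2 = -28 − (-28) + 3 = 3.
GR = (1 − 1/2) × 3² / 12 = 0.5 × 9 / 12 = 0.375 dB.
Output = -28 − 0.375 = -28.375 dBFS.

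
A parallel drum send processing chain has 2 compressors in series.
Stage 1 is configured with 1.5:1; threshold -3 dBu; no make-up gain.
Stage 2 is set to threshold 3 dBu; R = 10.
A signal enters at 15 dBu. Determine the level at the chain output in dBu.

3.6 dBu

Stage 1: 18 dB above -3 dBu, reduced 1.5:1 to 12 dB above → 9 dBu.
Stage 2: 6 dB above 3 dBu, reduced 10:1 to 0.6 dB above → 3.6 dBu.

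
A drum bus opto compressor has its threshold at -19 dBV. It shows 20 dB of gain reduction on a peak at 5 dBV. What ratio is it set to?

Input overshoot = 5 − (-19) = 24 dB.
Output overshoot = 24 − 20 = 4 dB.
Ratio = input overshoot / output overshoot = 24 / 4 = 6.

6:1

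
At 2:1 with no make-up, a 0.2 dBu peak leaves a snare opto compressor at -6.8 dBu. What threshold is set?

Let T be the threshold. Output overshoot = (input overshoot)/R, so -6.8 − T = (0.2 − T)/2.
2·(-6.8 − T) = 0.2 − T → 1·T = -13.6 − 0.2 = -13.8.
T = -13.8/1 = -13.8 dBu.

-13.8 dBu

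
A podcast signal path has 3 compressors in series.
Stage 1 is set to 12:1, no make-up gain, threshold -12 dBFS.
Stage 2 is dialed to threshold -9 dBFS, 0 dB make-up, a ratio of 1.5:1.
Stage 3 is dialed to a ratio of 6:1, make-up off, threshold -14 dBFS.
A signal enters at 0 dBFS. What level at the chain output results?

Stage 1: overshoot 12 dB → 12/12 = 1 dB → -11 dBFS.
Stage 2: below threshold (-11 ≤ -9); passes unchanged; output -11 dBFS.
Stage 3: -11 dBFS is 3 dB over -14 dBFS; at 6:1 that becomes 0.5 dB over, giving -13.5 dBFS.

-13.5 dBFS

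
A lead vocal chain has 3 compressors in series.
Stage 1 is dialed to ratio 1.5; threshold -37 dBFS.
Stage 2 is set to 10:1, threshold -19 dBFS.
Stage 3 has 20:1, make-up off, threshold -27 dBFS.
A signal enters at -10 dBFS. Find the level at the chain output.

Stage 1: overshoot 27 dB → 27/1.5 = 18 dB → -19 dBFS.
Stage 2: -19 dBFS is at or below the -19 dBFS threshold — no compression; output -19 dBFS.
Stage 3: -19 dBFS is 8 dB over -27 dBFS; at 20:1 that becomes 0.4 dB over, giving -26.6 dBFS.

-26.6 dBFS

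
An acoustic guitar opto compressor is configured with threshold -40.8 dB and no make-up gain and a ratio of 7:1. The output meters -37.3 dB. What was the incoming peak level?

-16.3 dB

Post-compression overshoot = -37.3 − (-40.8) = 3.5 dB.
Before 7:1 compression the overshoot was 3.5 × 7 = 24.5 dB, so input = -40.8 + 24.5 = -16.3 dB.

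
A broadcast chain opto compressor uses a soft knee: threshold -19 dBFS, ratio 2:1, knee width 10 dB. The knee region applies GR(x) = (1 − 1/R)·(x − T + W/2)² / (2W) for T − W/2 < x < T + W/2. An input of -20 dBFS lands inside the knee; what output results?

-20.4 dBFS

x − T + W/2 = -20 − (-19) + 5 = 4.
GR = (1 − 1/2) × 4² / 20 = 0.5 × 16 / 20 = 0.4 dB.
Output = -20 − 0.4 = -20.4 dBFS.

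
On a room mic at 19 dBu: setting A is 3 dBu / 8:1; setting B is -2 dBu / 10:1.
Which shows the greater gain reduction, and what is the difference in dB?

A: GR = 16 − 16/8 = 14 dB.
B: GR = 21 − 21/10 = 18.9 dB.
Difference: 4.9 dB in favour of B.

B, by 4.9 dB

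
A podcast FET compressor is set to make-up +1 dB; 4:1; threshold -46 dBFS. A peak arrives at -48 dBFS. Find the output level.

-48 dBFS is 2 dB below the -46 dBFS threshold, so no gain reduction is applied.
Make-up gain adds 1 dB: -48 + 1 = -47 dBFS.

-47 dBFS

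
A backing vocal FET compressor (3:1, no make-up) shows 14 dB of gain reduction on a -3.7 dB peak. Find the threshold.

-24.7 dB

Let T be the threshold. Output overshoot = (input overshoot)/R, so -17.7 − T = (-3.7 − T)/3.
3·(-17.7 − T) = -3.7 − T → 2·T = -53.1 − (-3.7) = -49.4.
T = -49.4/2 = -24.7 dB.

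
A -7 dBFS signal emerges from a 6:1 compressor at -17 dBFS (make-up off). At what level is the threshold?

-19 dBFS

Let T be the threshold. Output overshoot = (input overshoot)/R, so -17 − T = (-7 − T)/6.
6·(-17 − T) = -7 − T → 5·T = -102 − (-7) = -95.
T = -95/5 = -19 dBFS.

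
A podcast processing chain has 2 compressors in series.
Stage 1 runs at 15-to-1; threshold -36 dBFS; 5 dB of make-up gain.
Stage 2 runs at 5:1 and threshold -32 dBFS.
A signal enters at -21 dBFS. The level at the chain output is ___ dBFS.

-31.6 dBFS

Stage 1: overshoot 15 dB → 15/15 = 1 dB → -35 dBFS; +5 dB make-up → -30 dBFS.
Stage 2: 2 dB above -32 dBFS, reduced 5:1 to 0.4 dB above → -31.6 dBFS.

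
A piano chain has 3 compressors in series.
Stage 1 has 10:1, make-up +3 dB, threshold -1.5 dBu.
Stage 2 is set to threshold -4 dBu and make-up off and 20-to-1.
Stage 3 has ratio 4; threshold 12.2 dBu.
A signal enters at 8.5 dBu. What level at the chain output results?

Stage 1: 8.5 dBu is 10 dB over -1.5 dBu; at 10:1 that becomes 1 dB over, giving -0.5 dBu; +3 dB make-up → 2.5 dBu.
Stage 2: 6.5 dB above -4 dBu, reduced 20:1 to 0.325 dB above → -3.675 dBu.
Stage 3: -3.675 dBu ≤ 12.2 dBu, so stage 3 doesn't engage; output -3.675 dBu.

-3.675 dBu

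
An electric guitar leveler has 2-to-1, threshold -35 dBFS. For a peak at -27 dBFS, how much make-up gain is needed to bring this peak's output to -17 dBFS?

14 dB

The peak compresses to -35 + 8/2 = -31 dBFS.
To reach -17 dBFS requires -17 − (-31) = 14 dB of make-up.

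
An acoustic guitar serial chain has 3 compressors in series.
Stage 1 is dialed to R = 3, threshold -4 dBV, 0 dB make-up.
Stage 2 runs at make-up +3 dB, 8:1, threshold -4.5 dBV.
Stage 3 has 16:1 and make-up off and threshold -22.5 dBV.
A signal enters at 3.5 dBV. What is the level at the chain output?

Stage 1: overshoot 7.5 dB → 7.5/3 = 2.5 dB → -1.5 dBV.
Stage 2: overshoot 3 dB → 3/8 = 0.375 dB → -4.125 dBV; +3 dB make-up → -1.125 dBV.
Stage 3: 21.375 dB above -22.5 dBV, reduced 16:1 to 1.335938 dB above → -21.164062 dBV.

-21.164062 dBV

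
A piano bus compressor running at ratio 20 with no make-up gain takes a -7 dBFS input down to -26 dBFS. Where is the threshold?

-27 dBFS

Let T be the threshold. Output overshoot = (input overshoot)/R, so -26 − T = (-7 − T)/20.
20·(-26 − T) = -7 − T → 19·T = -520 − (-7) = -513.
T = -513/19 = -27 dBFS.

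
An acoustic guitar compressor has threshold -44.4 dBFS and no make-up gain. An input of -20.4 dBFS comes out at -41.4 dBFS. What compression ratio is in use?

Input overshoot = -20.4 − (-44.4) = 24 dB; output overshoot = -41.4 − (-44.4) = 3 dB.
Ratio = 24 / 3 = 8.

8:1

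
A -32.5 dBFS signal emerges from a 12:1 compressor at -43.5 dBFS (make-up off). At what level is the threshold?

-44.5 dBFS

Let T be the threshold. Output overshoot = (input overshoot)/R, so -43.5 − T = (-32.5 − T)/12.
12·(-43.5 − T) = -32.5 − T → 11·T = -522 − (-32.5) = -489.5.
T = -489.5/11 = -44.5 dBFS.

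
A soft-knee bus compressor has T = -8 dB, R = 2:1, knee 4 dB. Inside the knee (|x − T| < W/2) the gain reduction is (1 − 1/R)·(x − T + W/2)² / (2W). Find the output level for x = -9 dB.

-9.0625 dB

x − T + W/2 = -9 − (-8) + 2 = 1.
GR = (1 − 1/2) × 1² / 8 = 0.5 × 1 / 8 = 0.0625 dB.
Output = -9 − 0.0625 = -9.0625 dB.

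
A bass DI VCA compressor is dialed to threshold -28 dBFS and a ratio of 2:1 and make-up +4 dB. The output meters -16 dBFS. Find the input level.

Remove make-up: -16 − 4 = -20 dBFS.
That's 8 dB above the -28 dBFS threshold.
Input overshoot = R × output overshoot = 16 dB → input = -28 + 16 = -12 dBFS.

-12 dBFS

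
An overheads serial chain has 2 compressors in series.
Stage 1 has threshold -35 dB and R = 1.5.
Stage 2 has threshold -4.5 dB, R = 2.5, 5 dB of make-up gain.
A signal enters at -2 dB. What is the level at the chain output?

Stage 1: 33 dB above -35 dB, reduced 1.5:1 to 22 dB above → -13 dB.
Stage 2: -13 dB ≤ -4.5 dB, so stage 2 doesn't engage; make-up brings it to -8 dB.

-8 dB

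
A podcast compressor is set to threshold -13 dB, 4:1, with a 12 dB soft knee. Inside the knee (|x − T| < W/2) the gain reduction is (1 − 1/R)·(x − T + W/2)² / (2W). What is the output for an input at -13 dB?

-14.125 dB

x − T + W/2 = -13 − (-13) + 6 = 6.
GR = (1 − 1/4) × 6² / 24 = 0.75 × 36 / 24 = 1.125 dB.
Output = -13 − 1.125 = -14.125 dB.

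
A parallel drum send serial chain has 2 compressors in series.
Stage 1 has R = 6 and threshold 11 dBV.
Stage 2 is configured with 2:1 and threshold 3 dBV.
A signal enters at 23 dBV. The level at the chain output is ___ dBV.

Stage 1: 12 dB above 11 dBV, reduced 6:1 to 2 dB above → 13 dBV.
Stage 2: overshoot 10 dB → 10/2 = 5 dB → 8 dBV.

8 dBV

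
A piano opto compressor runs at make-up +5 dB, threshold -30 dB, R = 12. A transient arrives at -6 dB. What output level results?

-6 dB sits 24 dB over threshold.
At 12:1 the overshoot is divided by 12, leaving 2 dB above threshold.
That puts the output at -28 dB; make-up adds 5 dB, giving -23 dB.

-23 dB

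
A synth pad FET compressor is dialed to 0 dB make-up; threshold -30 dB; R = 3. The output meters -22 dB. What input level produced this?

The compressed level sits -22 − (-30) = 8 dB over threshold.
Undo the ratio: input overshoot = 8 × 3 = 24 dB, giving input = -6 dB.

-6 dB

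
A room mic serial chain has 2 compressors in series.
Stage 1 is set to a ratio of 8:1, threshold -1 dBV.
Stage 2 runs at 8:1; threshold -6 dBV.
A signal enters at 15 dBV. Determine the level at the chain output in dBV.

Stage 1: 15 dBV is 16 dB over -1 dBV; at 8:1 that becomes 2 dB over, giving 1 dBV.
Stage 2: overshoot 7 dB → 7/8 = 0.875 dB → -5.125 dBV.

-5.125 dBV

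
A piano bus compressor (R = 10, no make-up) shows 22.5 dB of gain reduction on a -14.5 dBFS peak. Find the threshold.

Input is 25 dB above T (since output overshoot × R = input overshoot: (-37 − T)·10 = -14.5 − T gives T = -39.5 dBFS).
Check: -39.5 + (-14.5 − (-39.5))/10 = -39.5 + 2.5 = -37 dBFS. ✓

-39.5 dBFS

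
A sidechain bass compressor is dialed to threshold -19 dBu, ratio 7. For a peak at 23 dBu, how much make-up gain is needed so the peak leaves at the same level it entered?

36 dB

Without make-up, output = threshold + overshoot/7 = -19 + 6 = -13 dBu.
Gap to target: 36 dB.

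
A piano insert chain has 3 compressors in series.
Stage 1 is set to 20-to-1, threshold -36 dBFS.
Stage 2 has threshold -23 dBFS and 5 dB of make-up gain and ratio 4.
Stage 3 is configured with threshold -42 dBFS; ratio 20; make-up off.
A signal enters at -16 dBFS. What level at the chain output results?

Stage 1: 20 dB above -36 dBFS, reduced 20:1 to 1 dB above → -35 dBFS.
Stage 2: -35 dBFS is at or below the -23 dBFS threshold — no compression; make-up brings it to -30 dBFS.
Stage 3: -30 dBFS is 12 dB over -42 dBFS; at 20:1 that becomes 0.6 dB over, giving -41.4 dBFS.

-41.4 dBFS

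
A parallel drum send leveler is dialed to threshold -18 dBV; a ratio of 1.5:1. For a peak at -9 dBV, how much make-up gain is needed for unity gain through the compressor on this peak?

3 dB

Without make-up, output = threshold + overshoot/1.5 = -18 + 6 = -12 dBV.
Gap to target: 3 dB.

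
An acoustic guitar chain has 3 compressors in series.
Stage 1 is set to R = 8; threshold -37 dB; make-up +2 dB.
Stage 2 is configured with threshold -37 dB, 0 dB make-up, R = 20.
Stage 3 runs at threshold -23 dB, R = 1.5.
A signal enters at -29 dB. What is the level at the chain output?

-36.85 dB

Stage 1: 8 dB above -37 dB, reduced 8:1 to 1 dB above → -36 dB; +2 dB make-up → -34 dB.
Stage 2: overshoot 3 dB → 3/20 = 0.15 dB → -36.85 dB.
Stage 3: -36.85 dB is at or below the -23 dB threshold — no compression; output -36.85 dB.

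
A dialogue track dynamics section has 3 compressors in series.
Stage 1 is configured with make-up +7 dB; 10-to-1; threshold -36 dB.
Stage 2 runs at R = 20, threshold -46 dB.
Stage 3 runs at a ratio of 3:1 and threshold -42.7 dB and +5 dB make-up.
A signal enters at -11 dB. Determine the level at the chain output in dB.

-40.025 dB

Stage 1: -11 dB is 25 dB over -36 dB; at 10:1 that becomes 2.5 dB over, giving -33.5 dB; +7 dB make-up → -26.5 dB.
Stage 2: -26.5 dB is 19.5 dB over -46 dB; at 20:1 that becomes 0.975 dB over, giving -45.025 dB.
Stage 3: below threshold (-45.025 ≤ -42.7); passes unchanged; make-up brings it to -40.025 dB.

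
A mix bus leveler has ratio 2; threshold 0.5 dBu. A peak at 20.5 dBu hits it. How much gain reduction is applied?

20.5 dBu exceeds the threshold by 20 dB.
A 2:1 ratio leaves 10 dB of that excess.
So the signal is attenuated by 20 − 10 = 10 dB.

10 dB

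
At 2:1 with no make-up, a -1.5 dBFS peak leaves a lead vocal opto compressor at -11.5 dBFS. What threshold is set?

Input is 20 dB above T (since output overshoot × R = input overshoot: (-11.5 − T)·2 = -1.5 − T gives T = -21.5 dBFS).
Check: -21.5 + (-1.5 − (-21.5))/2 = -21.5 + 10 = -11.5 dBFS. ✓

-21.5 dBFS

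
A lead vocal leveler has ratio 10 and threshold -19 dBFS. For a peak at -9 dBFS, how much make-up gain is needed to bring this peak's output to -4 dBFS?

Overshoot 10 dB → 10/10 = 1 dB after compression, so the compressed level is -19 + 1 = -18 dBFS.
Make-up = target − compressed = -4 − (-18) = 14 dB.

14 dB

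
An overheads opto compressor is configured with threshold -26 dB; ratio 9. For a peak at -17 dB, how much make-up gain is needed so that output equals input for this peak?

Without make-up, output = threshold + overshoot/9 = -26 + 1 = -25 dB.
Gap to target: 8 dB.

8 dB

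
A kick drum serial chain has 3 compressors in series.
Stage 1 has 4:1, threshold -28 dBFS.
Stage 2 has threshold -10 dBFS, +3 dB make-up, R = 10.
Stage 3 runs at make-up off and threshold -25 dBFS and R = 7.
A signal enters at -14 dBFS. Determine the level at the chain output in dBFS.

Stage 1: 14 dB above -28 dBFS, reduced 4:1 to 3.5 dB above → -24.5 dBFS.
Stage 2: below threshold (-24.5 ≤ -10); passes unchanged; make-up brings it to -21.5 dBFS.
Stage 3: 3.5 dB above -25 dBFS, reduced 7:1 to 0.5 dB above → -24.5 dBFS.

-24.5 dBFS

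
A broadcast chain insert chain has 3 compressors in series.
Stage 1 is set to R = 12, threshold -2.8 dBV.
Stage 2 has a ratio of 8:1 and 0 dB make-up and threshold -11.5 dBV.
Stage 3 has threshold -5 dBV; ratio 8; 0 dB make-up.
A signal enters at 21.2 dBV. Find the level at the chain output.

-10.1625 dBV

Stage 1: overshoot 24 dB → 24/12 = 2 dB → -0.8 dBV.
Stage 2: 10.7 dB above -11.5 dBV, reduced 8:1 to 1.3375 dB above → -10.1625 dBV.
Stage 3: below threshold (-10.1625 ≤ -5); passes unchanged; output -10.1625 dBV.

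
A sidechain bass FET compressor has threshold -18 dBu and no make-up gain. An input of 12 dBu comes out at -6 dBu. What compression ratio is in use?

2.5:1

Input overshoot = 12 − (-18) = 30 dB; output overshoot = -6 − (-18) = 12 dB.
Ratio = 30 / 12 = 2.5.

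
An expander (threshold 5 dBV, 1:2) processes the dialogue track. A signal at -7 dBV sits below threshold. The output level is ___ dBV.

Below threshold, a 1:2 expander applies gain = (2−1)×(T − x) of attenuation.
(2−1) × 12 = 12 dB, so output = -7 − 12 = -19 dBV.

-19 dBV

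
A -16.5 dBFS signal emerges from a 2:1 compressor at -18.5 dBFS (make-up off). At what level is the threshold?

-20.5 dBFS

Gain reduction = -16.5 − (-18.5) = 2 dB; output overshoot = GR / (R − 1) = 2 / 1 = 2 dB.
Threshold = output − output overshoot = -18.5 − 2 = -20.5 dBFS.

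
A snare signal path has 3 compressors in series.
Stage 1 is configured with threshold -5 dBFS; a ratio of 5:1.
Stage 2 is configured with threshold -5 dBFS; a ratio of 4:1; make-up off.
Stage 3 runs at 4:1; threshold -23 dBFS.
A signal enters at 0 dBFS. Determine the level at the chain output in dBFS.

Stage 1: overshoot 5 dB → 5/5 = 1 dB → -4 dBFS.
Stage 2: overshoot 1 dB → 1/4 = 0.25 dB → -4.75 dBFS.
Stage 3: -4.75 dBFS is 18.25 dB over -23 dBFS; at 4:1 that becomes 4.5625 dB over, giving -18.4375 dBFS.

-18.4375 dBFS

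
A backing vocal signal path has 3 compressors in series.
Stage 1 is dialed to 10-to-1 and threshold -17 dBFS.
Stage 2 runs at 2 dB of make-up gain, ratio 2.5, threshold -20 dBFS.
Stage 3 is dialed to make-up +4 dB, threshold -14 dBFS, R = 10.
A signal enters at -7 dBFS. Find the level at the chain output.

Stage 1: 10 dB above -17 dBFS, reduced 10:1 to 1 dB above → -16 dBFS.
Stage 2: -16 dBFS is 4 dB over -20 dBFS; at 2.5:1 that becomes 1.6 dB over, giving -18.4 dBFS; +2 dB make-up → -16.4 dBFS.
Stage 3: -16.4 dBFS is at or below the -14 dBFS threshold — no compression; make-up brings it to -12.4 dBFS.

-12.4 dBFS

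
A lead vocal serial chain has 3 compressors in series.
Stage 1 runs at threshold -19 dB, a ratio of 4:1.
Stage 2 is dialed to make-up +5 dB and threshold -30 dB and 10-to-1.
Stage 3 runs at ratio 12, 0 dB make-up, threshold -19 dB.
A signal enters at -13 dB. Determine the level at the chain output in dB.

Stage 1: -13 dB is 6 dB over -19 dB; at 4:1 that becomes 1.5 dB over, giving -17.5 dB.
Stage 2: -17.5 dB is 12.5 dB over -30 dB; at 10:1 that becomes 1.25 dB over, giving -28.75 dB; +5 dB make-up → -23.75 dB.
Stage 3: -23.75 dB ≤ -19 dB, so stage 3 doesn't engage; output -23.75 dB.

-23.75 dB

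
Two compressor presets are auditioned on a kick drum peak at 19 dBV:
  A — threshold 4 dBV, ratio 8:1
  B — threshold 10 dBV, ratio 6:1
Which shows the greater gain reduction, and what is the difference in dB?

A: GR = 15 − 15/8 = 13.125 dB.
B: GR = 9 − 9/6 = 7.5 dB.
A applies 5.625 dB more gain reduction.

A, by 5.625 dB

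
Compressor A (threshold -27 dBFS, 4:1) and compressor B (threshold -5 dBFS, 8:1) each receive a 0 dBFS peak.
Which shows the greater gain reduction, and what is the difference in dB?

A: overshoot 27 dB → output overshoot 6.75 dB → GR 20.25 dB.
B: overshoot 5 dB → output overshoot 0.625 dB → GR 4.375 dB.
A applies 15.875 dB more gain reduction.

A, by 15.875 dB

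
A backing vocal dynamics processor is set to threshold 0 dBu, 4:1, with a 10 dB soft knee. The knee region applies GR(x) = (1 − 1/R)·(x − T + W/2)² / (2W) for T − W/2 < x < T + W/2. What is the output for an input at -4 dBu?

-4.0375 dBu

x − T + W/2 = -4 − 0 + 5 = 1.
GR = (1 − 1/4) × 1² / 20 = 0.75 × 1 / 20 = 0.0375 dB.
Output = -4 − 0.0375 = -4.0375 dBu.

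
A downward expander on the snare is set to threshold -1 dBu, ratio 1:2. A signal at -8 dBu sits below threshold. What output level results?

The input is 7 dB below the -1 dBu threshold.
A 1:2 expander multiplies undershoot by 2: 7 × 2 = 14 dB below threshold.
Output = -1 − 14 = -15 dBu.

-15 dBu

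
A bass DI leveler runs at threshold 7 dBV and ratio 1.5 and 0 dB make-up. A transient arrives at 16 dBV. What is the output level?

13 dBV

The input is 9 dB above the 7 dBV threshold.
1.5:1 compression reduces that to 9/1.5 = 6 dB over.
So the level is 7 + 6 = 13 dBV.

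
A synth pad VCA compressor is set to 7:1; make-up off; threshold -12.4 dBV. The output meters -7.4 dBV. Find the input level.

22.6 dBV

Post-compression overshoot = -7.4 − (-12.4) = 5 dB.
Input overshoot = R × output overshoot = 35 dB → input = -12.4 + 35 = 22.6 dBV.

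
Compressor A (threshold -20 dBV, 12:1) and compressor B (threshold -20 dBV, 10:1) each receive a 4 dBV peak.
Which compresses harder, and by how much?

A: GR = 24 − 24/12 = 22 dB.
B: GR = 24 − 24/10 = 21.6 dB.
A applies 0.4 dB more gain reduction.

A, by 0.4 dB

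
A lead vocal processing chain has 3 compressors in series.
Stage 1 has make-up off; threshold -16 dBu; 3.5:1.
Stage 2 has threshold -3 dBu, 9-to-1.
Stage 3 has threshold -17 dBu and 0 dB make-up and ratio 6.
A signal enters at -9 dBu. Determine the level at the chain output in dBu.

-16.5 dBu

Stage 1: overshoot 7 dB → 7/3.5 = 2 dB → -14 dBu.
Stage 2: -14 dBu is at or below the -3 dBu threshold — no compression; output -14 dBu.
Stage 3: 3 dB above -17 dBu, reduced 6:1 to 0.5 dB above → -16.5 dBu.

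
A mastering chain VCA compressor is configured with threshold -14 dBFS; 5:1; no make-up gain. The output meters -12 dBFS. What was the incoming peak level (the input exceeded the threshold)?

-4 dBFS

That's 2 dB above the -14 dBFS threshold.
Undo the ratio: input overshoot = 2 × 5 = 10 dB, giving input = -4 dBFS.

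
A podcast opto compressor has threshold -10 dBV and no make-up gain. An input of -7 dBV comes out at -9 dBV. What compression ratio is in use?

Input overshoot = -7 − (-10) = 3 dB; output overshoot = -9 − (-10) = 1 dB.
Ratio = 3 / 1 = 3.

3:1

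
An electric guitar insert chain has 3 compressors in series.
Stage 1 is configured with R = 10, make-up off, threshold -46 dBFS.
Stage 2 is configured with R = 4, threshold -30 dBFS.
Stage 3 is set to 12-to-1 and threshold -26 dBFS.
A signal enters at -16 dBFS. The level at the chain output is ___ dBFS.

Stage 1: -16 dBFS is 30 dB over -46 dBFS; at 10:1 that becomes 3 dB over, giving -43 dBFS.
Stage 2: -43 dBFS is at or below the -30 dBFS threshold — no compression; output -43 dBFS.
Stage 3: -43 dBFS is at or below the -26 dBFS threshold — no compression; output -43 dBFS.

-43 dBFS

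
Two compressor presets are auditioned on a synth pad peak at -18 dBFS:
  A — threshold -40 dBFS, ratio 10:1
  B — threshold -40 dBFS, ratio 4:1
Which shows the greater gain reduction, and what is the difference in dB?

A: overshoot 22 dB → output overshoot 2.2 dB → GR 19.8 dB.
B: overshoot 22 dB → output overshoot 5.5 dB → GR 16.5 dB.
Difference: 3.3 dB in favour of A.

A, by 3.3 dB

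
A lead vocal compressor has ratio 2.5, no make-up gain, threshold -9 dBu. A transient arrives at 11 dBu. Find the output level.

-1 dBu

The input is 20 dB above the -9 dBu threshold.
2.5:1 compression reduces that to 20/2.5 = 8 dB over.
So the level is -9 + 8 = -1 dBu.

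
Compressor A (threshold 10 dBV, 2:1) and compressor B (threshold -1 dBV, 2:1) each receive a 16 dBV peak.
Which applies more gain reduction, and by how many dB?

B, by 5.5 dB

A: GR = 6 − 6/2 = 3 dB.
B: GR = 17 − 17/2 = 8.5 dB.
Difference: 5.5 dB in favour of B.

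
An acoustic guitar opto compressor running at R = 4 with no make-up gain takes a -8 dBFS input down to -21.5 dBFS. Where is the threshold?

-26 dBFS

Gain reduction = -8 − (-21.5) = 13.5 dB; output overshoot = GR / (R − 1) = 13.5 / 3 = 4.5 dB.
Threshold = output − output overshoot = -21.5 − 4.5 = -26 dBFS.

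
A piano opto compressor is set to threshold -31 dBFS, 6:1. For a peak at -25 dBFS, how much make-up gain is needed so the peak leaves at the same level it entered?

5 dB

The peak compresses to -31 + 6/6 = -30 dBFS.
To reach -25 dBFS requires -25 − (-30) = 5 dB of make-up.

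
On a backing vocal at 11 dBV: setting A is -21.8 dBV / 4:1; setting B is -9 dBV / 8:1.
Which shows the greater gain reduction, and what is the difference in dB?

A: GR = 32.8 − 32.8/4 = 24.6 dB.
B: GR = 20 − 20/8 = 17.5 dB.
A reduces 7.1 dB more.

A, by 7.1 dB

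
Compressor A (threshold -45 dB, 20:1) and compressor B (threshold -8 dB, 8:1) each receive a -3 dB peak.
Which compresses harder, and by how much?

A, by 35.525 dB

A: GR = 42 − 42/20 = 39.9 dB.
B: GR = 5 − 5/8 = 4.375 dB.
Difference: 35.525 dB in favour of A.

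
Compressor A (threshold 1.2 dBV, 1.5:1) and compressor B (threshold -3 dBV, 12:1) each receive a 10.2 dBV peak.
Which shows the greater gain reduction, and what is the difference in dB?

A: 9 dB over, compressed to 6 dB over, so 3 dB of GR.
B: 13.2 dB over, compressed to 1.1 dB over, so 12.1 dB of GR.
B applies 9.1 dB more gain reduction.

B, by 9.1 dB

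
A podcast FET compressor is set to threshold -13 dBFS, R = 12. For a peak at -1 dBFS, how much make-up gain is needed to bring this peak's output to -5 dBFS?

7 dB

Without make-up, output = threshold + overshoot/12 = -13 + 1 = -12 dBFS.
Gap to target: 7 dB.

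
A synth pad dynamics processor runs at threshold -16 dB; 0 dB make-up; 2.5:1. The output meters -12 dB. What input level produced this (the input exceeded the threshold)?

Post-compression overshoot = -12 − (-16) = 4 dB.
Before 2.5:1 compression the overshoot was 4 × 2.5 = 10 dB, so input = -16 + 10 = -6 dB.

-6 dB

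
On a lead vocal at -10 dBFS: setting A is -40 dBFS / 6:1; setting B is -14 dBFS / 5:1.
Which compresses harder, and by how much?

A: 30 dB over, compressed to 5 dB over, so 25 dB of GR.
B: 4 dB over, compressed to 0.8 dB over, so 3.2 dB of GR.
A reduces 21.8 dB more.

A, by 21.8 dB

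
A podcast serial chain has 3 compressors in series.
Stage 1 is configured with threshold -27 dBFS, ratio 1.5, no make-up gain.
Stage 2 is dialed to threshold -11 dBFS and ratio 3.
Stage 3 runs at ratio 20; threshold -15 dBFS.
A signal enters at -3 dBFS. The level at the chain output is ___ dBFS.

-14.8 dBFS

Stage 1: overshoot 24 dB → 24/1.5 = 16 dB → -11 dBFS.
Stage 2: -11 dBFS ≤ -11 dBFS, so stage 2 doesn't engage; output -11 dBFS.
Stage 3: overshoot 4 dB → 4/20 = 0.2 dB → -14.8 dBFS.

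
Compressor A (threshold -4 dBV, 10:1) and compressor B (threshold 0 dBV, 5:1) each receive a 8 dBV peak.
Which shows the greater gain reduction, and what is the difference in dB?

A: GR = 12 − 12/10 = 10.8 dB.
B: GR = 8 − 8/5 = 6.4 dB.
A applies 4.4 dB more gain reduction.

A, by 4.4 dB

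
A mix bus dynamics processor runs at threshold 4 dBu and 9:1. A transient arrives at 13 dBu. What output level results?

The input is 9 dB above the 4 dBu threshold.
The 9 dB excess becomes 1 dB after 9:1 reduction.
So the level is 4 + 1 = 5 dBu.

5 dBu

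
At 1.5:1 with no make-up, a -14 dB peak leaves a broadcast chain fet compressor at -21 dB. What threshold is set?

-35 dB

Input is 21 dB above T (since output overshoot × R = input overshoot: (-21 − T)·1.5 = -14 − T gives T = -35 dB).
Check: -35 + (-14 − (-35))/1.5 = -35 + 14 = -21 dB. ✓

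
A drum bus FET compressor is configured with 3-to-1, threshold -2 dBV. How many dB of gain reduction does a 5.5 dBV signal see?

5.5 dBV exceeds the threshold by 7.5 dB.
After 3:1 compression the overshoot becomes 7.5/3 = 2.5 dB.
GR = overshoot in − overshoot out = 7.5 − 2.5 = 5 dB.

5 dB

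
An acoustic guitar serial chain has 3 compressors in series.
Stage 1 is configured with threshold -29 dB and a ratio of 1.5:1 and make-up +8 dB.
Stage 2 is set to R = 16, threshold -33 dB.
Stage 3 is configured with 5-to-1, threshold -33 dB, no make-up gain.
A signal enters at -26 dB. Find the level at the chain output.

-32.825 dB

Stage 1: 3 dB above -29 dB, reduced 1.5:1 to 2 dB above → -27 dB; +8 dB make-up → -19 dB.
Stage 2: overshoot 14 dB → 14/16 = 0.875 dB → -32.125 dB.
Stage 3: overshoot 0.875 dB → 0.875/5 = 0.175 dB → -32.825 dB.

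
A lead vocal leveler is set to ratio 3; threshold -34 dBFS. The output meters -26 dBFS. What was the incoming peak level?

The compressed level sits -26 − (-34) = 8 dB over threshold.
Before 3:1 compression the overshoot was 8 × 3 = 24 dB, so input = -34 + 24 = -10 dBFS.

-10 dBFS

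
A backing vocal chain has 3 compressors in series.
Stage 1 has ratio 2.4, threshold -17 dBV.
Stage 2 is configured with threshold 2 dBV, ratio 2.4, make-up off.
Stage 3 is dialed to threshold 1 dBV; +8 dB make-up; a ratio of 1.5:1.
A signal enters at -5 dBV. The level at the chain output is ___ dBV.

Stage 1: 12 dB above -17 dBV, reduced 2.4:1 to 5 dB above → -12 dBV.
Stage 2: -12 dBV is at or below the 2 dBV threshold — no compression; output -12 dBV.
Stage 3: -12 dBV ≤ 1 dBV, so stage 3 doesn't engage; make-up brings it to -4 dBV.

-4 dBV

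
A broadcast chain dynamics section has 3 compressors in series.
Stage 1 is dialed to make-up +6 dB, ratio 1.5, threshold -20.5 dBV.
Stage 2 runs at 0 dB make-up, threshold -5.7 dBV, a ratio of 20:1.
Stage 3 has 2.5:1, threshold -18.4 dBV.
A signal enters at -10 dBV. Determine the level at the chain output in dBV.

Stage 1: -10 dBV is 10.5 dB over -20.5 dBV; at 1.5:1 that becomes 7 dB over, giving -13.5 dBV; +6 dB make-up → -7.5 dBV.
Stage 2: -7.5 dBV is at or below the -5.7 dBV threshold — no compression; output -7.5 dBV.
Stage 3: overshoot 10.9 dB → 10.9/2.5 = 4.36 dB → -14.04 dBV.

-14.04 dBV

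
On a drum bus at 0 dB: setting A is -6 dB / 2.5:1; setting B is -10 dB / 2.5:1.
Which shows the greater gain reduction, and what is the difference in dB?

B, by 2.4 dB

A: GR = 6 − 6/2.5 = 3.6 dB.
B: GR = 10 − 10/2.5 = 6 dB.
B reduces 2.4 dB more.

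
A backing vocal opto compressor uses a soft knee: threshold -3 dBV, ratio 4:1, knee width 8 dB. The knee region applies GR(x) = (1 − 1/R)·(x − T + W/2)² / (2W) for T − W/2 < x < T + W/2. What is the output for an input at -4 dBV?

x − T + W/2 = -4 − (-3) + 4 = 3.
GR = (1 − 1/4) × 3² / 16 = 0.75 × 9 / 16 = 0.421875 dB.
Output = -4 − 0.421875 = -4.421875 dBV.

-4.421875 dBV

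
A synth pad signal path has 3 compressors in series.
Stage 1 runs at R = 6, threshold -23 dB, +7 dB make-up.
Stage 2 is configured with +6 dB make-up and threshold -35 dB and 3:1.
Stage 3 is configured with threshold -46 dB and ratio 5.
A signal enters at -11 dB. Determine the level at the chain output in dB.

Stage 1: -11 dB is 12 dB over -23 dB; at 6:1 that becomes 2 dB over, giving -21 dB; +7 dB make-up → -14 dB.
Stage 2: 21 dB above -35 dB, reduced 3:1 to 7 dB above → -28 dB; +6 dB make-up → -22 dB.
Stage 3: -22 dB is 24 dB over -46 dB; at 5:1 that becomes 4.8 dB over, giving -41.2 dB.

-41.2 dB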